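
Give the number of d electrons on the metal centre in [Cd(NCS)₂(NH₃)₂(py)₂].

d10

Each isothiocyanate is −1; ammonia is neutral; pyridine is neutral; balancing the 0 overall charge requires Cd(II).
Cd sits in group 12, so the d-electron count is 12 − 2 = 10.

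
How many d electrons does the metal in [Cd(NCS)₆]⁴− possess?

d¹⁰

Each isothiocyanate is −1; balancing the −4 overall charge requires Cd(II).
Cd sits in group 12, so the d-electron count is 12 − 2 = 10.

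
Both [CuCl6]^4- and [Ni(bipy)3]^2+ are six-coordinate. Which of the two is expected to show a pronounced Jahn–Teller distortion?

[CuCl6]^4-: Each chloride is −1; balancing the −4 overall charge requires Cu(II). Cu sits in group 11, so the d-electron count is 11 − 2 = 9. The t₂g⁶e_g³ configuration has an unevenly filled e_g set; the Jahn–Teller theorem predicts a tetragonal distortion (typically axial elongation) to lift the degeneracy.
[Ni(bipy)3]^2+: Summing ligand charges against the +2 overall charge gives an oxidation state of +2 for nickel. Ni sits in group 10, so the d-electron count is 10 − 2 = 8. The d⁸ configuration leaves the e_g set evenly filled (or empty) — no strong Jahn–Teller driving force.

[CuCl6]^4-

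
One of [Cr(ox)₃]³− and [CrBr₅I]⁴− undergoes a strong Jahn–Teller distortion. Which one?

[CrBr₅I]⁴−

[Cr(ox)₃]³−: Ligand charges: each oxalate is −2. With an overall charge of −3 the chromium centre must be in the +3 oxidation state. Cr sits in group 6, so the d-electron count is 6 − 3 = 3. The d³ configuration leaves the e_g set evenly filled (or empty) — no strong Jahn–Teller driving force.
[CrBr₅I]⁴−: Each bromide is −1; each iodide is −1; balancing the −4 overall charge requires Cr(II). Cr sits in group 6, so the d-electron count is 6 − 2 = 4. Bromide and iodide are weak-field ligands for a first-row metal, so the complex is high-spin. The t₂g³e_g¹ (high-spin) configuration has an unevenly filled e_g set; the Jahn–Teller theorem predicts a tetragonal distortion (typically axial elongation) to lift the degeneracy.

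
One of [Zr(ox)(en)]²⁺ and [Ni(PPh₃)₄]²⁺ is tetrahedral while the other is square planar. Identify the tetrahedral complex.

For [Zr(ox)(en)]²⁺: Ligand charges: each oxalate is −2; ethylenediamine is neutral. With an overall charge of +2 the zirconium centre must be in the +4 oxidation state. Zirconium is a group-4 element; Zr(IV) is therefore d⁰. A d⁰ ion has no crystal-field stabilisation preference between square planar and tetrahedral, so four ligands adopt the sterically favoured tetrahedral geometry. → tetrahedral.
For [Ni(PPh₃)₄]²⁺: Summing ligand charges against the +2 overall charge gives an oxidation state of +2 for nickel. Group 10 minus oxidation state 2 gives a d⁸ configuration. Triphenylphosphine is a strong-field ligand (high in the spectrochemical series). A 3d d⁸ ion with strong-field ligands gains enough CFSE to favour square planar over tetrahedral. → square planar.

[Zr(ox)(en)]²⁺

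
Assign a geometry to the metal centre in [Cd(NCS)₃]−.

trigonal planar

Ligand charges: each isothiocyanate is −1. With an overall charge of −1 the cadmium centre must be in the +2 oxidation state.
Cadmium is a group-12 element; Cd(II) is therefore d¹⁰.
With 3 monodentate ligands the coordination number is 3.
Three ligands around a d¹⁰ centre minimise repulsion in a trigonal-planar arrangement.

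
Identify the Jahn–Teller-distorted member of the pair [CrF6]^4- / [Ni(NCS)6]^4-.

[CrF6]^4-

[CrF6]^4-: Ligand charges: each fluoride is −1. With an overall charge of −4 the chromium centre must be in the +2 oxidation state. Chromium is a group-6 element; Cr(II) is therefore d⁴. Fluoride is a weak-field ligand for a first-row metal, so the complex is high-spin. The t₂g³e_g¹ (high-spin) configuration has an unevenly filled e_g set; the Jahn–Teller theorem predicts a tetragonal distortion (typically axial elongation) to lift the degeneracy.
[Ni(NCS)6]^4-: Summing ligand charges against the −4 overall charge gives an oxidation state of +2 for nickel. Ni sits in group 10, so the d-electron count is 10 − 2 = 8. The d⁸ configuration leaves the e_g set evenly filled (or empty) — no strong Jahn–Teller driving force.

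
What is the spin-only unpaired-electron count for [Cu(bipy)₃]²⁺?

Summing ligand charges against the +2 overall charge gives an oxidation state of +2 for copper.
Cu sits in group 11, so the d-electron count is 11 − 2 = 9.
Counting donor atoms: 3×2,2′-bipyridine (bidentate) → 6 donors. Coordination number = 6.
In an octahedral field the d⁹ configuration is t₂g⁶e_g³ (only one arrangement possible), giving 1 unpaired electron.

1 unpaired electron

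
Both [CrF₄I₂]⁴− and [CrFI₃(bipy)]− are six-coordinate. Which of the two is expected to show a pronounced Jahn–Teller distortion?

[CrF₄I₂]⁴−: Summing ligand charges against the −4 overall charge gives an oxidation state of +2 for chromium. Chromium is a group-6 element; Cr(II) is therefore d⁴. Fluoride and iodide are weak-field ligands for a first-row metal, so the complex is high-spin. The t₂g³e_g¹ (high-spin) configuration has an unevenly filled e_g set; the Jahn–Teller theorem predicts a tetragonal distortion (typically axial elongation) to lift the degeneracy.
[CrFI₃(bipy)]−: Ligand charges: each fluoride is −1; each iodide is −1; 2,2′-bipyridine is neutral. With an overall charge of −1 the chromium centre must be in the +3 oxidation state. Group 6 minus oxidation state 3 gives a d³ configuration. The d³ configuration leaves the e_g set evenly filled (or empty) — no strong Jahn–Teller driving force.

[CrF₄I₂]⁴−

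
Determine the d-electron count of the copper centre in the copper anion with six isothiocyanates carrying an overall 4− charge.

Each isothiocyanate is −1; balancing the −4 overall charge requires Cu(II).
Group 11 minus oxidation state 2 gives a d⁹ configuration.

d9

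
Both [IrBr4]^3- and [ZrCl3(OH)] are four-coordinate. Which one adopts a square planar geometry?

For [IrBr4]^3-: Each bromide is −1; balancing the −3 overall charge requires Ir(I). Iridium is a group-9 element; Ir(I) is therefore d⁸. A 5d d⁸ ion has a large crystal-field splitting; square planar leaves the high-energy d_{x²−y²} orbital empty and maximises CFSE. → square planar.
For [ZrCl3(OH)]: Each chloride is −1; each hydroxide is −1; balancing the 0 overall charge requires Zr(IV). Group 4 minus oxidation state 4 gives a d⁰ configuration. A d⁰ ion has no crystal-field stabilisation preference between square planar and tetrahedral, so four ligands adopt the sterically favoured tetrahedral geometry. → tetrahedral.

[IrBr4]^3-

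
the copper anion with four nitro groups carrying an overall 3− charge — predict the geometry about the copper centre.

Each nitro (N-bound nitrite) is −1; balancing the −3 overall charge requires Cu(I).
Copper is a group-11 element; Cu(I) is therefore d¹⁰.
With 4 monodentate ligands the coordination number is 4.
A d¹⁰ ion has no crystal-field stabilisation preference between square planar and tetrahedral, so four ligands adopt the sterically favoured tetrahedral geometry.

tetrahedral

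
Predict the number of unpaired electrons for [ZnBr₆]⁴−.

0

Summing ligand charges against the −4 overall charge gives an oxidation state of +2 for zinc.
Zinc is a group-12 element; Zn(II) is therefore d¹⁰.
In an octahedral field the d¹⁰ configuration is t₂g⁶e_g⁴, giving 0 unpaired electrons.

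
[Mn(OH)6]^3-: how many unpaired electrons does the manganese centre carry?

4 unpaired electrons

Ligand charges: each hydroxide is −1. With an overall charge of −3 the manganese centre must be in the +3 oxidation state.
Manganese is a group-7 element; Mn(III) is therefore d⁴.
The spin state decides the count: Hydroxide is a weak-field ligand for a first-row metal, so the complex is high-spin.
An octahedral high-spin d⁴ ion is t₂g³e_g¹, giving 4 unpaired electrons.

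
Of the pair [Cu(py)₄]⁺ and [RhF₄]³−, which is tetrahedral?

For [Cu(py)₄]⁺: Ligand charges: pyridine is neutral. With an overall charge of +1 the copper centre must be in the +1 oxidation state. Copper is a group-11 element; Cu(I) is therefore d¹⁰. A d¹⁰ ion has no crystal-field stabilisation preference between square planar and tetrahedral, so four ligands adopt the sterically favoured tetrahedral geometry. → tetrahedral.
For [RhF₄]³−: Summing ligand charges against the −3 overall charge gives an oxidation state of +1 for rhodium. Group 9 minus oxidation state 1 gives a d⁸ configuration. A 4d d⁸ ion has a large crystal-field splitting; square planar leaves the high-energy d_{x²−y²} orbital empty and maximises CFSE. → square planar.

[Cu(py)₄]⁺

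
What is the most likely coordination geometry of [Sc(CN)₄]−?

tetrahedral

Ligand charges: each cyanide is −1. With an overall charge of −1 the scandium centre must be in the +3 oxidation state.
Group 3 minus oxidation state 3 gives a d⁰ configuration.
With 4 monodentate ligands the coordination number is 4.
A d⁰ ion has no crystal-field stabilisation preference between square planar and tetrahedral, so four ligands adopt the sterically favoured tetrahedral geometry.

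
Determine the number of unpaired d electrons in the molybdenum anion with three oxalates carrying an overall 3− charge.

Each oxalate is −2; balancing the −3 overall charge requires Mo(III).
Mo sits in group 6, so the d-electron count is 6 − 3 = 3.
Counting donor atoms: 3×oxalate (bidentate) → 6 donors. Coordination number = 6.
In an octahedral field the d³ configuration is t₂g³e_g⁰ (only one arrangement possible), giving 3 unpaired electrons.

3 unpaired electrons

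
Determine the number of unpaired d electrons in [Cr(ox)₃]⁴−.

4

Summing ligand charges against the −4 overall charge gives an oxidation state of +2 for chromium.
Chromium is a group-6 element; Cr(II) is therefore d⁴.
Counting donor atoms: 3×oxalate (bidentate) → 6 donors. Coordination number = 6.
The spin state decides the count: Oxalate is a weak-field ligand for a first-row metal, so the complex is high-spin.
An octahedral high-spin d⁴ ion is t₂g³e_g¹, giving 4 unpaired electrons.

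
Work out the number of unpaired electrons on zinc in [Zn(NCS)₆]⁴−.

Summing ligand charges against the −4 overall charge gives an oxidation state of +2 for zinc.
Zinc is a group-12 element; Zn(II) is therefore d¹⁰.
In an octahedral field the d¹⁰ configuration is t₂g⁶e_g⁴, giving 0 unpaired electrons.

0 unpaired electrons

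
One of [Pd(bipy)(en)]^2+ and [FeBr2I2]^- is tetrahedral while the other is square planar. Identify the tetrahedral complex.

[FeBr2I2]^-

For [Pd(bipy)(en)]^2+: Ligand charges: 2,2′-bipyridine is neutral; ethylenediamine is neutral. With an overall charge of +2 the palladium centre must be in the +2 oxidation state. Palladium is a group-10 element; Pd(II) is therefore d⁸. A 4d d⁸ ion has a large crystal-field splitting; square planar leaves the high-energy d_{x²−y²} orbital empty and maximises CFSE. → square planar.
For [FeBr2I2]^-: Each bromide is −1; each iodide is −1; balancing the −1 overall charge requires Fe(III). Fe sits in group 8, so the d-electron count is 8 − 3 = 5. A high-spin d⁵ ion has zero CFSE in either geometry, so four ligands adopt the sterically favoured tetrahedral geometry. → tetrahedral.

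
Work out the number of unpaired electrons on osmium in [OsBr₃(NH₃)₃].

1

Summing ligand charges against the 0 overall charge gives an oxidation state of +3 for osmium.
Os sits in group 8, so the d-electron count is 8 − 3 = 5.
The spin state decides the count: a 5d ion has a large Δₒ and is invariably low-spin.
An octahedral low-spin d⁵ ion is t₂g⁵e_g⁰, giving 1 unpaired electron.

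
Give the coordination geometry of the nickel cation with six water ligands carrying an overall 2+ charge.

octahedral

Water is neutral; balancing the +2 overall charge requires Ni(II).
Nickel is a group-10 element; Ni(II) is therefore d⁸.
Coordination number: 6.
Six donors around a single metal centre give an octahedral coordination sphere.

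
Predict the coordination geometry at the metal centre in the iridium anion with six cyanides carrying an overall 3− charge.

octahedral

Each cyanide is −1; balancing the −3 overall charge requires Ir(III).
Ir sits in group 9, so the d-electron count is 9 − 3 = 6.
Coordination number: 6.
Six donors around a single metal centre give an octahedral coordination sphere.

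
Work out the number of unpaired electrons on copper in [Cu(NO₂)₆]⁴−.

1

Ligand charges: each nitro (N-bound nitrite) is −1. With an overall charge of −4 the copper centre must be in the +2 oxidation state.
Copper is a group-11 element; Cu(II) is therefore d⁹.
In an octahedral field the d⁹ configuration is t₂g⁶e_g³ (only one arrangement possible), giving 1 unpaired electron.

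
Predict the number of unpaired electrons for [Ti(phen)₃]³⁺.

Summing ligand charges against the +3 overall charge gives an oxidation state of +3 for titanium.
Ti sits in group 4, so the d-electron count is 4 − 3 = 1.
Counting donor atoms: 3×1,10-phenanthroline (bidentate) → 6 donors. Coordination number = 6.
In an octahedral field the d¹ configuration is t₂g¹e_g⁰ (only one arrangement possible), giving 1 unpaired electron.

1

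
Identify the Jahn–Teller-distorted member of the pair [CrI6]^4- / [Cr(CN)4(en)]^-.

[CrI6]^4-

[CrI6]^4-: Ligand charges: each iodide is −1. With an overall charge of −4 the chromium centre must be in the +2 oxidation state. Cr sits in group 6, so the d-electron count is 6 − 2 = 4. Iodide is a weak-field ligand for a first-row metal, so the complex is high-spin. The t₂g³e_g¹ (high-spin) configuration has an unevenly filled e_g set; the Jahn–Teller theorem predicts a tetragonal distortion (typically axial elongation) to lift the degeneracy.
[Cr(CN)4(en)]^-: Each cyanide is −1; ethylenediamine is neutral; balancing the −1 overall charge requires Cr(III). Cr sits in group 6, so the d-electron count is 6 − 3 = 3. The d³ configuration leaves the e_g set evenly filled (or empty) — no strong Jahn–Teller driving force.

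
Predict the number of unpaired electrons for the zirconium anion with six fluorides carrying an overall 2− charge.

Ligand charges: each fluoride is −1. With an overall charge of −2 the zirconium centre must be in the +4 oxidation state.
Zirconium is a group-4 element; Zr(IV) is therefore d⁰.
In an octahedral field the d⁰ configuration is t₂g⁰e_g⁰, giving 0 unpaired electrons.

0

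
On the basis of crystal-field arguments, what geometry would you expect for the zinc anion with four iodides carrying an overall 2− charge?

tetrahedral

Each iodide is −1; balancing the −2 overall charge requires Zn(II).
Zinc is a group-12 element; Zn(II) is therefore d¹⁰.
Coordination number: 4.
A d¹⁰ ion has no crystal-field stabilisation preference between square planar and tetrahedral, so four ligands adopt the sterically favoured tetrahedral geometry.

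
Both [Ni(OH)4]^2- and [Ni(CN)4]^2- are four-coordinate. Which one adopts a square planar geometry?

[Ni(CN)4]^2-

For [Ni(OH)4]^2-: Each hydroxide is −1; balancing the −2 overall charge requires Ni(II). Nickel is a group-10 element; Ni(II) is therefore d⁸. Hydroxide is a weak-field ligand. With weak-field ligands the CFSE gain from square planar is small, so a 3d d⁸ ion takes the sterically preferred tetrahedral geometry. → tetrahedral.
For [Ni(CN)4]^2-: Summing ligand charges against the −2 overall charge gives an oxidation state of +2 for nickel. Group 10 minus oxidation state 2 gives a d⁸ configuration. Cyanide is a strong-field ligand (high in the spectrochemical series). A 3d d⁸ ion with strong-field ligands gains enough CFSE to favour square planar over tetrahedral. → square planar.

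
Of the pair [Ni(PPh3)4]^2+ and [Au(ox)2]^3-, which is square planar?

[Ni(PPh3)4]^2+

For [Ni(PPh3)4]^2+: Ligand charges: triphenylphosphine is neutral. With an overall charge of +2 the nickel centre must be in the +2 oxidation state. Ni sits in group 10, so the d-electron count is 10 − 2 = 8. Triphenylphosphine is a strong-field ligand (high in the spectrochemical series). A 3d d⁸ ion with strong-field ligands gains enough CFSE to favour square planar over tetrahedral. → square planar.
For [Au(ox)2]^3-: Each oxalate is −2; balancing the −3 overall charge requires Au(I). Group 11 minus oxidation state 1 gives a d¹⁰ configuration. A d¹⁰ ion has no crystal-field stabilisation preference between square planar and tetrahedral, so four ligands adopt the sterically favoured tetrahedral geometry. → tetrahedral.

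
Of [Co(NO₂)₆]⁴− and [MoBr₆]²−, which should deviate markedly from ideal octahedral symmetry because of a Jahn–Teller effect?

[Co(NO₂)₆]⁴−: Summing ligand charges against the −4 overall charge gives an oxidation state of +2 for cobalt. Cobalt is a group-9 element; Co(II) is therefore d⁷. Nitro (N-bound nitrite) is a strong-field ligand (high in the spectrochemical series) for a first-row metal, so the complex is low-spin. The t₂g⁶e_g¹ (low-spin) configuration has an unevenly filled e_g set; the Jahn–Teller theorem predicts a tetragonal distortion (typically axial elongation) to lift the degeneracy.
[MoBr₆]²−: Each bromide is −1; balancing the −2 overall charge requires Mo(IV). Group 6 minus oxidation state 4 gives a d² configuration. The d² configuration leaves the e_g set evenly filled (or empty) — no strong Jahn–Teller driving force.

[Co(NO₂)₆]⁴−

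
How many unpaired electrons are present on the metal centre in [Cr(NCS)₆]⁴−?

Each isothiocyanate is −1; balancing the −4 overall charge requires Cr(II).
Cr sits in group 6, so the d-electron count is 6 − 2 = 4.
The spin state decides the count: Isothiocyanate is a weak-field ligand for a first-row metal, so the complex is high-spin.
An octahedral high-spin d⁴ ion is t₂g³e_g¹, giving 4 unpaired electrons.

4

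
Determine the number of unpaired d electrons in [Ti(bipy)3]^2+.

2

Ligand charges: 2,2′-bipyridine is neutral. With an overall charge of +2 the titanium centre must be in the +2 oxidation state.
Ti sits in group 4, so the d-electron count is 4 − 2 = 2.
Counting donor atoms: 3×2,2′-bipyridine (bidentate) → 6 donors. Coordination number = 6.
In an octahedral field the d² configuration is t₂g²e_g⁰ (only one arrangement possible), giving 2 unpaired electrons.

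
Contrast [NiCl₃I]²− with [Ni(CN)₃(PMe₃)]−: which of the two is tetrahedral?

[NiCl₃I]²−

For [NiCl₃I]²−: Summing ligand charges against the −2 overall charge gives an oxidation state of +2 for nickel. Nickel is a group-10 element; Ni(II) is therefore d⁸. Chloride and iodide are weak-field ligands. With weak-field ligands the CFSE gain from square planar is small, so a 3d d⁸ ion takes the sterically preferred tetrahedral geometry. → tetrahedral.
For [Ni(CN)₃(PMe₃)]−: Ligand charges: each cyanide is −1; trimethylphosphine is neutral. With an overall charge of −1 the nickel centre must be in the +2 oxidation state. Group 10 minus oxidation state 2 gives a d⁸ configuration. Cyanide and trimethylphosphine are strong-field ligands (high in the spectrochemical series). A 3d d⁸ ion with strong-field ligands gains enough CFSE to favour square planar over tetrahedral. → square planar.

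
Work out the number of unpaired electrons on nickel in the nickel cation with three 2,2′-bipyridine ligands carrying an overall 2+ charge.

2 unpaired electrons

Summing ligand charges against the +2 overall charge gives an oxidation state of +2 for nickel.
Ni sits in group 10, so the d-electron count is 10 − 2 = 8.
Counting donor atoms: 3×2,2′-bipyridine (bidentate) → 6 donors. Coordination number = 6.
In an octahedral field the d⁸ configuration is t₂g⁶e_g² (only one arrangement possible), giving 2 unpaired electrons.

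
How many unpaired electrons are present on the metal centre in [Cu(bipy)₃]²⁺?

Ligand charges: 2,2′-bipyridine is neutral. With an overall charge of +2 the copper centre must be in the +2 oxidation state.
Cu sits in group 11, so the d-electron count is 11 − 2 = 9.
Counting donor atoms: 3×2,2′-bipyridine (bidentate) → 6 donors. Coordination number = 6.
In an octahedral field the d⁹ configuration is t₂g⁶e_g³ (only one arrangement possible), giving 1 unpaired electron.

1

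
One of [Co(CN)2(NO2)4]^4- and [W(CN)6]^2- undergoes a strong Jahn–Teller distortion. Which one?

[Co(CN)2(NO2)4]^4-: Ligand charges: each cyanide is −1; each nitro (N-bound nitrite) is −1. With an overall charge of −4 the cobalt centre must be in the +2 oxidation state. Cobalt is a group-9 element; Co(II) is therefore d⁷. Cyanide and nitro (N-bound nitrite) are strong-field ligands (high in the spectrochemical series) for a first-row metal, so the complex is low-spin. The t₂g⁶e_g¹ (low-spin) configuration has an unevenly filled e_g set; the Jahn–Teller theorem predicts a tetragonal distortion (typically axial elongation) to lift the degeneracy.
[W(CN)6]^2-: Summing ligand charges against the −2 overall charge gives an oxidation state of +4 for tungsten. W sits in group 6, so the d-electron count is 6 − 4 = 2. The d² configuration leaves the e_g set evenly filled (or empty) — no strong Jahn–Teller driving force.

[Co(CN)2(NO2)4]^4-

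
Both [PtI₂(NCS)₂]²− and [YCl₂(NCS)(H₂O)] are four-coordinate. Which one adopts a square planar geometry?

For [PtI₂(NCS)₂]²−: Each iodide is −1; each isothiocyanate is −1; balancing the −2 overall charge requires Pt(II). Group 10 minus oxidation state 2 gives a d⁸ configuration. A 5d d⁸ ion has a large crystal-field splitting; square planar leaves the high-energy d_{x²−y²} orbital empty and maximises CFSE. → square planar.
For [YCl₂(NCS)(H₂O)]: Summing ligand charges against the 0 overall charge gives an oxidation state of +3 for yttrium. Group 3 minus oxidation state 3 gives a d⁰ configuration. A d⁰ ion has no crystal-field stabilisation preference between square planar and tetrahedral, so four ligands adopt the sterically favoured tetrahedral geometry. → tetrahedral.

[PtI₂(NCS)₂]²−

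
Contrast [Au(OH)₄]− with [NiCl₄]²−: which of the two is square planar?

[Au(OH)₄]−

For [Au(OH)₄]−: Summing ligand charges against the −1 overall charge gives an oxidation state of +3 for gold. Group 11 minus oxidation state 3 gives a d⁸ configuration. A 5d d⁸ ion has a large crystal-field splitting; square planar leaves the high-energy d_{x²−y²} orbital empty and maximises CFSE. → square planar.
For [NiCl₄]²−: Summing ligand charges against the −2 overall charge gives an oxidation state of +2 for nickel. Ni sits in group 10, so the d-electron count is 10 − 2 = 8. Chloride is a weak-field ligand. With weak-field ligands the CFSE gain from square planar is small, so a 3d d⁸ ion takes the sterically preferred tetrahedral geometry. → tetrahedral.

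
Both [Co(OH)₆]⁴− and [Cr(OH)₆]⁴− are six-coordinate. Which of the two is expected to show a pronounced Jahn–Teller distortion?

[Cr(OH)₆]⁴−

[Co(OH)₆]⁴−: Summing ligand charges against the −4 overall charge gives an oxidation state of +2 for cobalt. Cobalt is a group-9 element; Co(II) is therefore d⁷. Hydroxide is a weak-field ligand for a first-row metal, so the complex is high-spin. The d⁷ configuration leaves the e_g set evenly filled (or empty) — no strong Jahn–Teller driving force.
[Cr(OH)₆]⁴−: Each hydroxide is −1; balancing the −4 overall charge requires Cr(II). Chromium is a group-6 element; Cr(II) is therefore d⁴. Hydroxide is a weak-field ligand for a first-row metal, so the complex is high-spin. The t₂g³e_g¹ (high-spin) configuration has an unevenly filled e_g set; the Jahn–Teller theorem predicts a tetragonal distortion (typically axial elongation) to lift the degeneracy.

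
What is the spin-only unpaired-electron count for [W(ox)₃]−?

1 unpaired electron

Summing ligand charges against the −1 overall charge gives an oxidation state of +5 for tungsten.
Group 6 minus oxidation state 5 gives a d¹ configuration.
Counting donor atoms: 3×oxalate (bidentate) → 6 donors. Coordination number = 6.
In an octahedral field the d¹ configuration is t₂g¹e_g⁰ (only one arrangement possible), giving 1 unpaired electron.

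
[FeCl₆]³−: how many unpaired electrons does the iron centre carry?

Ligand charges: each chloride is −1. With an overall charge of −3 the iron centre must be in the +3 oxidation state.
Iron is a group-8 element; Fe(III) is therefore d⁵.
The spin state decides the count: Chloride is a weak-field ligand for a first-row metal, so the complex is high-spin.
An octahedral high-spin d⁵ ion is t₂g³e_g², giving 5 unpaired electrons.

5 unpaired electrons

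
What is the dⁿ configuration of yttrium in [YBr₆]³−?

Each bromide is −1; balancing the −3 overall charge requires Y(III).
Group 3 minus oxidation state 3 gives a d⁰ configuration.

d0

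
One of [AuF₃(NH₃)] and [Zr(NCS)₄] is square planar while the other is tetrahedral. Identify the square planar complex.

For [AuF₃(NH₃)]: Ligand charges: each fluoride is −1; ammonia is neutral. With an overall charge of 0 the gold centre must be in the +3 oxidation state. Group 11 minus oxidation state 3 gives a d⁸ configuration. A 5d d⁸ ion has a large crystal-field splitting; square planar leaves the high-energy d_{x²−y²} orbital empty and maximises CFSE. → square planar.
For [Zr(NCS)₄]: Summing ligand charges against the 0 overall charge gives an oxidation state of +4 for zirconium. Zirconium is a group-4 element; Zr(IV) is therefore d⁰. A d⁰ ion has no crystal-field stabilisation preference between square planar and tetrahedral, so four ligands adopt the sterically favoured tetrahedral geometry. → tetrahedral.

[AuF₃(NH₃)]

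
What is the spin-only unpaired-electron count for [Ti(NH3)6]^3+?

1

Summing ligand charges against the +3 overall charge gives an oxidation state of +3 for titanium.
Ti sits in group 4, so the d-electron count is 4 − 3 = 1.
In an octahedral field the d¹ configuration is t₂g¹e_g⁰ (only one arrangement possible), giving 1 unpaired electron.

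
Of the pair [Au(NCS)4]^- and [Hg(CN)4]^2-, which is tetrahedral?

[Hg(CN)4]^2-

For [Au(NCS)4]^-: Each isothiocyanate is −1; balancing the −1 overall charge requires Au(III). Au sits in group 11, so the d-electron count is 11 − 3 = 8. A 5d d⁸ ion has a large crystal-field splitting; square planar leaves the high-energy d_{x²−y²} orbital empty and maximises CFSE. → square planar.
For [Hg(CN)4]^2-: Summing ligand charges against the −2 overall charge gives an oxidation state of +2 for mercury. Group 12 minus oxidation state 2 gives a d¹⁰ configuration. A d¹⁰ ion has no crystal-field stabilisation preference between square planar and tetrahedral, so four ligands adopt the sterically favoured tetrahedral geometry. → tetrahedral.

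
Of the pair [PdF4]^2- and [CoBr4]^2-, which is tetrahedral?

For [PdF4]^2-: Summing ligand charges against the −2 overall charge gives an oxidation state of +2 for palladium. Group 10 minus oxidation state 2 gives a d⁸ configuration. A 4d d⁸ ion has a large crystal-field splitting; square planar leaves the high-energy d_{x²−y²} orbital empty and maximises CFSE. → square planar.
For [CoBr4]^2-: Each bromide is −1; balancing the −2 overall charge requires Co(II). Group 9 minus oxidation state 2 gives a d⁷ configuration. For a high-spin 3d d⁷ ion with weak-field ligands the small Δₜ gives little square-planar CFSE advantage, so four ligands adopt the sterically favoured tetrahedral geometry. → tetrahedral.

[CoBr4]^2-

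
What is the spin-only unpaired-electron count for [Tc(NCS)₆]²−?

Ligand charges: each isothiocyanate is −1. With an overall charge of −2 the technetium centre must be in the +4 oxidation state.
Tc sits in group 7, so the d-electron count is 7 − 4 = 3.
In an octahedral field the d³ configuration is t₂g³e_g⁰ (only one arrangement possible), giving 3 unpaired electrons.

3 unpaired electrons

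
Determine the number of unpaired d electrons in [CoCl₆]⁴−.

3 unpaired electrons

Summing ligand charges against the −4 overall charge gives an oxidation state of +2 for cobalt.
Cobalt is a group-9 element; Co(II) is therefore d⁷.
The spin state decides the count: Chloride is a weak-field ligand for a first-row metal, so the complex is high-spin.
An octahedral high-spin d⁷ ion is t₂g⁵e_g², giving 3 unpaired electrons.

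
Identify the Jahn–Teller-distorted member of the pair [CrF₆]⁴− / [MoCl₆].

[CrF₆]⁴−: Summing ligand charges against the −4 overall charge gives an oxidation state of +2 for chromium. Cr sits in group 6, so the d-electron count is 6 − 2 = 4. Fluoride is a weak-field ligand for a first-row metal, so the complex is high-spin. The t₂g³e_g¹ (high-spin) configuration has an unevenly filled e_g set; the Jahn–Teller theorem predicts a tetragonal distortion (typically axial elongation) to lift the degeneracy.
[MoCl₆]: Each chloride is −1; balancing the 0 overall charge requires Mo(VI). Group 6 minus oxidation state 6 gives a d⁰ configuration. The d⁰ configuration leaves the e_g set evenly filled (or empty) — no strong Jahn–Teller driving force.

[CrF₆]⁴−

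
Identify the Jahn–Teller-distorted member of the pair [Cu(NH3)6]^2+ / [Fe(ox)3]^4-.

[Cu(NH3)6]^2+: Summing ligand charges against the +2 overall charge gives an oxidation state of +2 for copper. Copper is a group-11 element; Cu(II) is therefore d⁹. The t₂g⁶e_g³ configuration has an unevenly filled e_g set; the Jahn–Teller theorem predicts a tetragonal distortion (typically axial elongation) to lift the degeneracy.
[Fe(ox)3]^4-: Summing ligand charges against the −4 overall charge gives an oxidation state of +2 for iron. Group 8 minus oxidation state 2 gives a d⁶ configuration. Oxalate is a weak-field ligand for a first-row metal, so the complex is high-spin. The d⁶ configuration leaves the e_g set evenly filled (or empty) — no strong Jahn–Teller driving force.

[Cu(NH3)6]^2+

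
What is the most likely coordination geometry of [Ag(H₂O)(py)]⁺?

linear

Ligand charges: water is neutral; pyridine is neutral. With an overall charge of +1 the silver centre must be in the +1 oxidation state.
Silver is a group-11 element; Ag(I) is therefore d¹⁰.
With 2 monodentate ligands the coordination number is 2.
A d¹⁰ ion with only two ligands adopts a linear arrangement (sp hybridisation; no CFSE preference).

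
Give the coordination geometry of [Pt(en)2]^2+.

square planar

Ligand charges: ethylenediamine is neutral. With an overall charge of +2 the platinum centre must be in the +2 oxidation state.
Group 10 minus oxidation state 2 gives a d⁸ configuration.
Counting donor atoms: 2×ethylenediamine (bidentate) → 4 donors. Coordination number = 4.
A 5d d⁸ ion has a large crystal-field splitting; square planar leaves the high-energy d_{x²−y²} orbital empty and maximises CFSE.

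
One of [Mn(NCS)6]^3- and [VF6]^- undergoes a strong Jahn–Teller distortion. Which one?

[Mn(NCS)6]^3-: Summing ligand charges against the −3 overall charge gives an oxidation state of +3 for manganese. Manganese is a group-7 element; Mn(III) is therefore d⁴. Isothiocyanate is a weak-field ligand for a first-row metal, so the complex is high-spin. The t₂g³e_g¹ (high-spin) configuration has an unevenly filled e_g set; the Jahn–Teller theorem predicts a tetragonal distortion (typically axial elongation) to lift the degeneracy.
[VF6]^-: Ligand charges: each fluoride is −1. With an overall charge of −1 the vanadium centre must be in the +5 oxidation state. Vanadium is a group-5 element; V(V) is therefore d⁰. The d⁰ configuration leaves the e_g set evenly filled (or empty) — no strong Jahn–Teller driving force.

[Mn(NCS)6]^3-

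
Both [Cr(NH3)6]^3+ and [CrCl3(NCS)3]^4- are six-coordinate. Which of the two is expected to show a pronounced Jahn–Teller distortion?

[CrCl3(NCS)3]^4-

[Cr(NH3)6]^3+: Summing ligand charges against the +3 overall charge gives an oxidation state of +3 for chromium. Group 6 minus oxidation state 3 gives a d³ configuration. The d³ configuration leaves the e_g set evenly filled (or empty) — no strong Jahn–Teller driving force.
[CrCl3(NCS)3]^4-: Ligand charges: each chloride is −1; each isothiocyanate is −1. With an overall charge of −4 the chromium centre must be in the +2 oxidation state. Chromium is a group-6 element; Cr(II) is therefore d⁴. Chloride and isothiocyanate are weak-field ligands for a first-row metal, so the complex is high-spin. The t₂g³e_g¹ (high-spin) configuration has an unevenly filled e_g set; the Jahn–Teller theorem predicts a tetragonal distortion (typically axial elongation) to lift the degeneracy.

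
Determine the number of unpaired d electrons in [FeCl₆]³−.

5

Ligand charges: each chloride is −1. With an overall charge of −3 the iron centre must be in the +3 oxidation state.
Fe sits in group 8, so the d-electron count is 8 − 3 = 5.
The spin state decides the count: Chloride is a weak-field ligand for a first-row metal, so the complex is high-spin.
An octahedral high-spin d⁵ ion is t₂g³e_g², giving 5 unpaired electrons.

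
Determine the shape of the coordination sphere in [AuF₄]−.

Summing ligand charges against the −1 overall charge gives an oxidation state of +3 for gold.
Au sits in group 11, so the d-electron count is 11 − 3 = 8.
Coordination number: 4.
A 5d d⁸ ion has a large crystal-field splitting; square planar leaves the high-energy d_{x²−y²} orbital empty and maximises CFSE.

square planar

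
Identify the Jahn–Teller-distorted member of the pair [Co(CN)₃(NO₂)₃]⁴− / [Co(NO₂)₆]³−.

[Co(CN)₃(NO₂)₃]⁴−: Ligand charges: each cyanide is −1; each nitro (N-bound nitrite) is −1. With an overall charge of −4 the cobalt centre must be in the +2 oxidation state. Co sits in group 9, so the d-electron count is 9 − 2 = 7. Cyanide and nitro (N-bound nitrite) are strong-field ligands (high in the spectrochemical series) for a first-row metal, so the complex is low-spin. The t₂g⁶e_g¹ (low-spin) configuration has an unevenly filled e_g set; the Jahn–Teller theorem predicts a tetragonal distortion (typically axial elongation) to lift the degeneracy.
[Co(NO₂)₆]³−: Ligand charges: each nitro (N-bound nitrite) is −1. With an overall charge of −3 the cobalt centre must be in the +3 oxidation state. Cobalt is a group-9 element; Co(III) is therefore d⁶. Co(III) has an exceptionally large octahedral splitting and is low-spin with essentially every ligand except fluoride. The d⁶ configuration leaves the e_g set evenly filled (or empty) — no strong Jahn–Teller driving force.

[Co(CN)₃(NO₂)₃]⁴−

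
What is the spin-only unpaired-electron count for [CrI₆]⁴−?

4 unpaired electrons

Summing ligand charges against the −4 overall charge gives an oxidation state of +2 for chromium.
Cr sits in group 6, so the d-electron count is 6 − 2 = 4.
The spin state decides the count: Iodide is a weak-field ligand for a first-row metal, so the complex is high-spin.
An octahedral high-spin d⁴ ion is t₂g³e_g¹, giving 4 unpaired electrons.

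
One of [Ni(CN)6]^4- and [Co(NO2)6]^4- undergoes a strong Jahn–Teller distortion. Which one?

[Co(NO2)6]^4-

[Ni(CN)6]^4-: Ligand charges: each cyanide is −1. With an overall charge of −4 the nickel centre must be in the +2 oxidation state. Group 10 minus oxidation state 2 gives a d⁸ configuration. The d⁸ configuration leaves the e_g set evenly filled (or empty) — no strong Jahn–Teller driving force.
[Co(NO2)6]^4-: Each nitro (N-bound nitrite) is −1; balancing the −4 overall charge requires Co(II). Group 9 minus oxidation state 2 gives a d⁷ configuration. Nitro (N-bound nitrite) is a strong-field ligand (high in the spectrochemical series) for a first-row metal, so the complex is low-spin. The t₂g⁶e_g¹ (low-spin) configuration has an unevenly filled e_g set; the Jahn–Teller theorem predicts a tetragonal distortion (typically axial elongation) to lift the degeneracy.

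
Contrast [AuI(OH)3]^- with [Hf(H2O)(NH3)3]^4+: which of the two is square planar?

For [AuI(OH)3]^-: Summing ligand charges against the −1 overall charge gives an oxidation state of +3 for gold. Gold is a group-11 element; Au(III) is therefore d⁸. A 5d d⁸ ion has a large crystal-field splitting; square planar leaves the high-energy d_{x²−y²} orbital empty and maximises CFSE. → square planar.
For [Hf(H2O)(NH3)3]^4+: Summing ligand charges against the +4 overall charge gives an oxidation state of +4 for hafnium. Hf sits in group 4, so the d-electron count is 4 − 4 = 0. A d⁰ ion has no crystal-field stabilisation preference between square planar and tetrahedral, so four ligands adopt the sterically favoured tetrahedral geometry. → tetrahedral.

[AuI(OH)3]^-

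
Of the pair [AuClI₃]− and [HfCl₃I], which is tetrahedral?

For [AuClI₃]−: Each chloride is −1; each iodide is −1; balancing the −1 overall charge requires Au(III). Group 11 minus oxidation state 3 gives a d⁸ configuration. A 5d d⁸ ion has a large crystal-field splitting; square planar leaves the high-energy d_{x²−y²} orbital empty and maximises CFSE. → square planar.
For [HfCl₃I]: Ligand charges: each chloride is −1; each iodide is −1. With an overall charge of 0 the hafnium centre must be in the +4 oxidation state. Group 4 minus oxidation state 4 gives a d⁰ configuration. A d⁰ ion has no crystal-field stabilisation preference between square planar and tetrahedral, so four ligands adopt the sterically favoured tetrahedral geometry. → tetrahedral.

[HfCl₃I]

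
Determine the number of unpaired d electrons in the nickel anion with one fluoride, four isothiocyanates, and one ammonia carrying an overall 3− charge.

2 unpaired electrons

Ligand charges: each fluoride is −1; each isothiocyanate is −1; ammonia is neutral. With an overall charge of −3 the nickel centre must be in the +2 oxidation state.
Nickel is a group-10 element; Ni(II) is therefore d⁸.
In an octahedral field the d⁸ configuration is t₂g⁶e_g² (only one arrangement possible), giving 2 unpaired electrons.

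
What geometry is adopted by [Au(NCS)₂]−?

Ligand charges: each isothiocyanate is −1. With an overall charge of −1 the gold centre must be in the +1 oxidation state.
Gold is a group-11 element; Au(I) is therefore d¹⁰.
With 2 monodentate ligands the coordination number is 2.
A d¹⁰ ion with only two ligands adopts a linear arrangement (sp hybridisation; no CFSE preference).

linear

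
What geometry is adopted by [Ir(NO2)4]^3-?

Summing ligand charges against the −3 overall charge gives an oxidation state of +1 for iridium.
Ir sits in group 9, so the d-electron count is 9 − 1 = 8.
Coordination number: 4.
A 5d d⁸ ion has a large crystal-field splitting; square planar leaves the high-energy d_{x²−y²} orbital empty and maximises CFSE.

square planar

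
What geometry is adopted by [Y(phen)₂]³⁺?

tetrahedral

Ligand charges: 1,10-phenanthroline is neutral. With an overall charge of +3 the yttrium centre must be in the +3 oxidation state.
Group 3 minus oxidation state 3 gives a d⁰ configuration.
Counting donor atoms: 2×1,10-phenanthroline (bidentate) → 4 donors. Coordination number = 4.
A d⁰ ion has no crystal-field stabilisation preference between square planar and tetrahedral, so four ligands adopt the sterically favoured tetrahedral geometry.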